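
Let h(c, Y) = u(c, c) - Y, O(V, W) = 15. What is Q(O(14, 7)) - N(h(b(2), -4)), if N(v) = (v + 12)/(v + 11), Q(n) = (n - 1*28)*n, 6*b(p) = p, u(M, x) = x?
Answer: -9019/46 ≈ -196.07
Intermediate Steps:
b(p) = p/6
h(c, Y) = c - Y
Q(n) = n*(-28 + n) (Q(n) = (n - 28)*n = (-28 + n)*n = n*(-28 + n))
N(v) = (12 + v)/(11 + v)
Q(O(14, 7)) - N(h(b(2), -4)) = 15*(-28 + 15) - (12 + ((1/6)*2 - 1*(-4)))/(11 + ((1/6)*2 - 1*(-4))) = 15*(-13) - (12 + (1/3 + 4))/(11 + (1/3 + 4)) = -195 - (12 + 13/3)/(11 + 13/3) = -195 - 49/(46/3*3) = -195 - 3*49/(46*3) = -195 - 1*49/46 = -195 - 49/46 = -9019/46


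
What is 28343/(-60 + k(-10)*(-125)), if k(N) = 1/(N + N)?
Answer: -113372/215 ≈ -527.31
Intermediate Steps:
k(N) = 1/(2*N)
28343/(-60 + k(-10)*(-125)) = 28343/(-60 + ((½)/(-10))*(-125)) = 28343/(-60 + ((½)*(-⅒))*(-125)) = 28343/(-60 - 1/20*(-125)) = 28343/(-60 + 25/4) = 28343/(-215/4) = 28343*(-4/215) = -113372/215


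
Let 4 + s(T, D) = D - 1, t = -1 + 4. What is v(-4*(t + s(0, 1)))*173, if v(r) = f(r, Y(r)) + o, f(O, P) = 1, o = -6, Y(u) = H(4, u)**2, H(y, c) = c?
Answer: -865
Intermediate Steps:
Y(u) = u**2
t = 3
s(T, D) = -5 + D (s(T, D) = -4 + (D - 1) = -4 + (-1 + D) = -5 + D)
v(r) = -5 (v(r) = 1 - 6 = -5)
v(-4*(t + s(0, 1)))*173 = -5*173 = -865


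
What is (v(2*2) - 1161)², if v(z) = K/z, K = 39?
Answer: 21206025/16 ≈ 1.3254e+6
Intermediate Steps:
v(z) = 39/z
(v(2*2) - 1161)² = (39/((2*2)) - 1161)² = (39/4 - 1161)² = (-4605/4)² = 21206025/16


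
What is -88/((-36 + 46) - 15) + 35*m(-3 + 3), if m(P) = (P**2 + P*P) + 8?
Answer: 1488/5 ≈ 297.60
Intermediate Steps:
m(P) = 8 + 2*P**2 (m(P) = (P**2 + P**2) + 8 = 2*P**2 + 8 = 8 + 2*P**2)
-88/((-36 + 46) - 15) + 35*m(-3 + 3) = -88/((-36 + 46) - 15) + 35*(8 + 2*(-3 + 3)**2) = -88/(10 - 15) + 35*(8 + 2*0**2) = -88/(-5) + 35*(8 + 2*0) = -88*(-1/5) + 35*(8 + 0) = 88/5 + 35*8 = 88/5 + 280 = 1488/5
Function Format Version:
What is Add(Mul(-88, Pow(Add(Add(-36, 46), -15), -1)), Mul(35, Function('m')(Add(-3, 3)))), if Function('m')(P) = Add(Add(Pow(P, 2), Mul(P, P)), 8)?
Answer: Rational(1488, 5) ≈ 297.60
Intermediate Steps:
Function('m')(P) = Add(8, Mul(2, Pow(P, 2))) (Function('m')(P) = Add(Add(Pow(P, 2), Pow(P, 2)), 8) = Add(Mul(2, Pow(P, 2)), 8) = Add(8, Mul(2, Pow(P, 2))))
Add(Mul(-88, Pow(Add(Add(-36, 46), -15), -1)), Mul(35, Function('m')(Add(-3, 3)))) = Add(Mul(-88, Pow(Add(Add(-36, 46), -15), -1)), Mul(35, Add(8, Mul(2, Pow(Add(-3, 3), 2))))) = Add(Mul(-88, Pow(Add(10, -15), -1)), Mul(35, Add(8, Mul(2, Pow(0, 2))))) = Add(Mul(-88, Pow(-5, -1)), Mul(35, Add(8, Mul(2, 0)))) = Add(Mul(-88, Rational(-1, 5)), Mul(35, Add(8, 0))) = Add(Rational(88, 5), Mul(35, 8)) = Add(Rational(88, 5), 280) = Rational(1488, 5)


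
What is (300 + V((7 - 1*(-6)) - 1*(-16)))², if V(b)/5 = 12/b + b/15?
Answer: 735548641/7569 ≈ 97179.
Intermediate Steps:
V(b) = 60/b + b/3 (V(b) = 5*(12/b + b/15) = 60/b + b/3)
(300 + V((7 - 1*(-6)) - 1*(-16)))² = (300 + (60/((7 - 1*(-6)) - 1*(-16)) + ((7 - 1*(-6)) - 1*(-16))/3))² = (300 + (60/((7 + 6) + 16) + ((7 + 6) + 16)/3))² = (300 + (60/(13 + 16) + (13 + 16)/3))² = (300 + (60/29 + (⅓)*29))² = (300 + (60*(1/29) + 29/3))² = (300 + (60/29 + 29/3))² = (300 + 1021/87)² = (27121/87)² = 735548641/7569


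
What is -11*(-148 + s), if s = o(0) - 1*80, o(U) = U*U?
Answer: 2508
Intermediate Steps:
o(U) = U**2
s = -80 (s = 0**2 - 1*80 = 0 - 80 = -80)
-11*(-148 + s) = -11*(-148 - 80) = -11*(-228) = 2508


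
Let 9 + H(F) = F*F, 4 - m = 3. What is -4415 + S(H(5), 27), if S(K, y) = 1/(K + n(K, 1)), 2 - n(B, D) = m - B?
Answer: -145694/33 ≈ -4415.0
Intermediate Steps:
m = 1 (m = 4 - 1*3 = 4 - 3 = 1)
H(F) = -9 + F² (H(F) = -9 + F*F = -9 + F²)
n(B, D) = 1 + B (n(B, D) = 2 - (1 - B) = 2 + (-1 + B) = 1 + B)
S(K, y) = 1/(1 + 2*K) (S(K, y) = 1/(K + (1 + K)) = 1/(1 + 2*K))
-4415 + S(H(5), 27) = -4415 + 1/(1 + 2*(-9 + 5²)) = -4415 + 1/(1 + 2*(-9 + 25)) = -4415 + 1/(1 + 2*16) = -4415 + 1/(1 + 32) = -4415 + 1/33 = -145694/33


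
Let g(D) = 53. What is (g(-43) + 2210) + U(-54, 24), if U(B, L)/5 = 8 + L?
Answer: 2423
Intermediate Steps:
U(B, L) = 40 + 5*L (U(B, L) = 5*(8 + L) = 40 + 5*L)
(g(-43) + 2210) + U(-54, 24) = (53 + 2210) + (40 + 5*24) = 2263 + (40 + 120) = 2263 + 160 = 2423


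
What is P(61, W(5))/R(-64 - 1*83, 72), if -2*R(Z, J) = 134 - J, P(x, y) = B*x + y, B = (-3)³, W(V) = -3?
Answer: 1650/31 ≈ 53.226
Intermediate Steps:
B = -27
P(x, y) = y - 27*x (P(x, y) = -27*x + y = y - 27*x)
R(Z, J) = -67 + J/2 (R(Z, J) = -(134 - J)/2 = -67 + J/2)
P(61, W(5))/R(-64 - 1*83, 72) = (-3 - 27*61)/(-67 + (½)*72) = (-3 - 1647)/(-67 + 36) = -1650/(-31) = -1650*(-1/31) = 1650/31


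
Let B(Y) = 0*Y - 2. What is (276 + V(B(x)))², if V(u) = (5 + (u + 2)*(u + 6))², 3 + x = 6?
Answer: 90601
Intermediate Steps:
x = 3 (x = -3 + 6 = 3)
B(Y) = -2 (B(Y) = 0 - 2 = -2)
V(u) = (5 + (2 + u)*(6 + u))²
(276 + V(B(x)))² = (276 + (17 + (-2)² + 8*(-2))²)² = (276 + (17 + 4 - 16)²)² = (276 + 5²)² = (276 + 25)² = 301² = 90601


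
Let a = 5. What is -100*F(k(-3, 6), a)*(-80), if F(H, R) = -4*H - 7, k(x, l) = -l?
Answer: 136000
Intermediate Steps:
F(H, R) = -7 - 4*H
-100*F(k(-3, 6), a)*(-80) = -100*(-7 - (-4)*6)*(-80) = -100*(-7 - 4*(-6))*(-80) = -100*(-7 + 24)*(-80) = -100*17*(-80) = -1700*(-80) = 136000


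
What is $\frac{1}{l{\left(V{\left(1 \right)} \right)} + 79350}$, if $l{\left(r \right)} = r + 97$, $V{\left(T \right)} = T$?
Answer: $\frac{1}{79448} \approx 1.2587 \cdot 10^{-5}$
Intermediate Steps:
$l{\left(r \right)} = 97 + r$
$\frac{1}{l{\left(V{\left(1 \right)} \right)} + 79350} = \frac{1}{\left(97 + 1\right) + 79350} = \frac{1}{98 + 79350} = \frac{1}{79448}$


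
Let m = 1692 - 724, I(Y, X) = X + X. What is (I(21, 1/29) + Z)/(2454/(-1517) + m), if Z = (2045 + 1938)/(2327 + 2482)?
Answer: 27116375/29207157846 ≈ 0.00092841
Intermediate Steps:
I(Y, X) = 2*X
m = 968
Z = 569/687 (Z = 3983/4809 = 3983*(1/4809) = 569/687 ≈ 0.82824)
(I(21, 1/29) + Z)/(2454/(-1517) + m) = (2/29 + 569/687)/(2454/(-1517) + 968) = (2*(1/29) + 569/687)/(2454*(-1/1517) + 968) = (2/29 + 569/687)/(-2454/1517 + 968) = 17875/(19923*(1466002/1517)) = (17875/19923)*(1517/1466002) = 27116375/29207157846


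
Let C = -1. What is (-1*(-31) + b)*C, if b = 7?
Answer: -38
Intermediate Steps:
(-1*(-31) + b)*C = (-1*(-31) + 7)*(-1) = (31 + 7)*(-1) = 38*(-1) = -38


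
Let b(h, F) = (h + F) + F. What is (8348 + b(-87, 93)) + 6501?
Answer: 14948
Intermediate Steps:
b(h, F) = h + 2*F (b(h, F) = (F + h) + F = h + 2*F)
(8348 + b(-87, 93)) + 6501 = (8348 + (-87 + 2*93)) + 6501 = (8348 + (-87 + 186)) + 6501 = (8348 + 99) + 6501 = 8447 + 6501 = 14948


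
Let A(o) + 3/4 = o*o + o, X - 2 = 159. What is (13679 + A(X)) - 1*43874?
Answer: -16455/4 ≈ -4113.8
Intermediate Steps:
X = 161 (X = 2 + 159 = 161)
A(o) = -3/4 + o + o**2 (A(o) = -3/4 + (o*o + o) = -3/4 + (o**2 + o) = -3/4 + (o + o**2) = -3/4 + o + o**2)
(13679 + A(X)) - 1*43874 = (13679 + (-3/4 + 161 + 161**2)) - 1*43874 = (13679 + (-3/4 + 161 + 25921)) - 43874 = (13679 + 104325/4) - 43874 = 159041/4 - 43874 = -16455/4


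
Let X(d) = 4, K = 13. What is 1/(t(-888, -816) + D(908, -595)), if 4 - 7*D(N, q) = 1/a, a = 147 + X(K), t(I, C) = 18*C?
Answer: -1057/15524613 ≈ -6.8085e-5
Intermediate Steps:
a = 151 (a = 147 + 4 = 151)
D(N, q) = 603/1057 (D(N, q) = 4/7 - 1/7/151 = 4/7 - 1/7*1/151 = 4/7 - 1/1057 = 603/1057)
1/(t(-888, -816) + D(908, -595)) = 1/(18*(-816) + 603/1057) = 1/(-14688 + 603/1057) = 1/(-15524613/1057) = -1057/15524613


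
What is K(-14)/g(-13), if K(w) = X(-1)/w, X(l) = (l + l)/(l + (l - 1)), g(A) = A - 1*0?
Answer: 1/273 ≈ 0.0036630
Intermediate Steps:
g(A) = A (g(A) = A + 0 = A)
X(l) = 2*l/(-1 + 2*l) (X(l) = (2*l)/(l + (-1 + l)) = (2*l)/(-1 + 2*l) = 2*l/(-1 + 2*l))
K(w) = 2/(3*w) (K(w) = (2*(-1)/(-1 + 2*(-1)))/w = (2*(-1)/(-1 - 2))/w = (2*(-1)/(-3))/w = (2*(-1)*(-⅓))/w = 2/(3*w))
K(-14)/g(-13) = ((⅔)/(-14))/(-13) = ((⅔)*(-1/14))*(-1/13) = -1/21*(-1/13) = 1/273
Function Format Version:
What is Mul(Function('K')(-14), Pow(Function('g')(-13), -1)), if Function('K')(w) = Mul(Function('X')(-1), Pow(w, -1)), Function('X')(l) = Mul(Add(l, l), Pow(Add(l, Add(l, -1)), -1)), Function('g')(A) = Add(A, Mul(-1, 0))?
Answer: Rational(1, 273) ≈ 0.0036630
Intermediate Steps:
Function('g')(A) = A (Function('g')(A) = Add(A, 0) = A)
Function('X')(l) = Mul(2, l, Pow(Add(-1, Mul(2, l)), -1)) (Function('X')(l) = Mul(Mul(2, l), Pow(Add(l, Add(-1, l)), -1)) = Mul(Mul(2, l), Pow(Add(-1, Mul(2, l)), -1)) = Mul(2, l, Pow(Add(-1, Mul(2, l)), -1)))
Function('K')(w) = Mul(Rational(2, 3), Pow(w, -1)) (Function('K')(w) = Mul(Mul(2, -1, Pow(Add(-1, Mul(2, -1)), -1)), Pow(w, -1)) = Mul(Mul(2, -1, Pow(Add(-1, -2), -1)), Pow(w, -1)) = Mul(Mul(2, -1, Pow(-3, -1)), Pow(w, -1)) = Mul(Mul(2, -1, Rational(-1, 3)), Pow(w, -1)) = Mul(Rational(2, 3), Pow(w, -1)))
Mul(Function('K')(-14), Pow(Function('g')(-13), -1)) = Mul(Mul(Rational(2, 3), Pow(-14, -1)), Pow(-13, -1)) = Mul(Mul(Rational(2, 3), Rational(-1, 14)), Rational(-1, 13)) = Mul(Rational(-1, 21), Rational(-1, 13)) = Rational(1, 273)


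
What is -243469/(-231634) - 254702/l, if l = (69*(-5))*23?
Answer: 2649111721/79913730 ≈ 33.150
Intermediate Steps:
l = -7935 (l = -345*23 = -7935)
-243469/(-231634) - 254702/l = -243469/(-231634) - 254702/(-7935) = -243469*(-1/231634) - 254702*(-1/7935) = 243469/231634 + 11074/345 = 2649111721/79913730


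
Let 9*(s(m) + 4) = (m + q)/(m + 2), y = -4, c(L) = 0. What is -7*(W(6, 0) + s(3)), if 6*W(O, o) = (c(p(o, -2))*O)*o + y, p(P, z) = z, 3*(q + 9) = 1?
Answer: 4529/135 ≈ 33.548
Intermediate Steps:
q = -26/3 (q = -9 + (⅓)*1 = -9 + ⅓ = -26/3 ≈ -8.6667)
s(m) = -4 + (-26/3 + m)/(9*(2 + m)) (s(m) = -4 + ((m - 26/3)/(m + 2))/9 = -4 + ((-26/3 + m)/(2 + m))/9 = -4 + (-26/3 + m)/(9*(2 + m)))
W(O, o) = -⅔ (W(O, o) = ((0*O)*o - 4)/6 = (0*o - 4)/6 = (0 - 4)/6 = (⅙)*(-4) = -⅔)
-7*(W(6, 0) + s(3)) = -7*(-⅔ + (-242 - 105*3)/(27*(2 + 3))) = -7*(-⅔ + (1/27)*(-242 - 315)/5) = -7*(-⅔ + (1/27)*(⅕)*(-557)) = -7*(-⅔ - 557/135) = -7*(-647/135) = 4529/135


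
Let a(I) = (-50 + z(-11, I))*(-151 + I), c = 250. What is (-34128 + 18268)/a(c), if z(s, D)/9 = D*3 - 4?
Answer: -3965/164934 ≈ -0.024040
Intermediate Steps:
z(s, D) = -36 + 27*D (z(s, D) = 9*(D*3 - 4) = 9*(3*D - 4) = 9*(-4 + 3*D) = -36 + 27*D)
a(I) = (-151 + I)*(-86 + 27*I) (a(I) = (-50 + (-36 + 27*I))*(-151 + I) = (-86 + 27*I)*(-151 + I) = (-151 + I)*(-86 + 27*I))
(-34128 + 18268)/a(c) = (-34128 + 18268)/(12986 - 4163*250 + 27*250²) = -15860/(12986 - 1040750 + 27*62500) = -15860/(12986 - 1040750 + 1687500) = -15860/659736 = -15860*1/659736 = -3965/164934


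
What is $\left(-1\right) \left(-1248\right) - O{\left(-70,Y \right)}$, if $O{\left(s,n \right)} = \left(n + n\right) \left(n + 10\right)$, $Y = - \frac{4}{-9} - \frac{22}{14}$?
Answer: $\frac{5032690}{3969} \approx 1268.0$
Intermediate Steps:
$Y = - \frac{71}{63}$ ($Y = \left(-4\right) \left(- \frac{1}{9}\right) - \frac{11}{7} = \frac{4}{9} - \frac{11}{7} = - \frac{71}{63} \approx -1.127$)
$O{\left(s,n \right)} = 2 n \left(10 + n\right)$
$\left(-1\right) \left(-1248\right) - O{\left(-70,Y \right)} = \left(-1\right) \left(-1248\right) - 2 \left(- \frac{71}{63}\right) \left(10 - \frac{71}{63}\right) = 1248 - 2 \left(- \frac{71}{63}\right) \frac{559}{63} = 1248 - - \frac{79378}{3969} = 1248 + \frac{79378}{3969} = \frac{5032690}{3969}$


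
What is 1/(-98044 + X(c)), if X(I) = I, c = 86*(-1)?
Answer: -1/98130 ≈ -1.0191e-5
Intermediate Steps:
c = -86
1/(-98044 + X(c)) = 1/(-98044 - 86) = 1/(-98130) = -1/98130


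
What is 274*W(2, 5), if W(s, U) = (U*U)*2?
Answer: 13700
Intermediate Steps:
W(s, U) = 2*U**2 (W(s, U) = U**2*2 = 2*U**2)
274*W(2, 5) = 274*(2*5**2) = 274*(2*25) = 274*50 = 13700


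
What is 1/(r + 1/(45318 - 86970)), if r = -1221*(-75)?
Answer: 41652/3814281899 ≈ 1.0920e-5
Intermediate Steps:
r = 91575
1/(r + 1/(45318 - 86970)) = 1/(91575 + 1/(45318 - 86970)) = 1/(91575 + 1/(-41652)) = 1/(91575 - 1/41652) = 1/(3814281899/41652) = 41652/3814281899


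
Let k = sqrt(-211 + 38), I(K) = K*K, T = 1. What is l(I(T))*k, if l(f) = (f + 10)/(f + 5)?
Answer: 11*I*sqrt(173)/6 ≈ 24.114*I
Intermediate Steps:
I(K) = K**2
l(f) = (10 + f)/(5 + f)
k = I*sqrt(173) (k = sqrt(-173) = I*sqrt(173) ≈ 13.153*I)
l(I(T))*k = ((10 + 1**2)/(5 + 1**2))*(I*sqrt(173)) = ((10 + 1)/(5 + 1))*(I*sqrt(173)) = (11/6)*(I*sqrt(173)) = ((1/6)*11)*(I*sqrt(173)) = 11*(I*sqrt(173))/6 = 11*I*sqrt(173)/6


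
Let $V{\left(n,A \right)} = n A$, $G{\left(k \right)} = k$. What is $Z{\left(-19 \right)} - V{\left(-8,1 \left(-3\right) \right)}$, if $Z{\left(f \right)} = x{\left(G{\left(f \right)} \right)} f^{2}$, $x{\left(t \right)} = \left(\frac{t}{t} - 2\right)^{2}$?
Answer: $337$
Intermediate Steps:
$x{\left(t \right)} = 1$ ($x{\left(t \right)} = \left(1 - 2\right)^{2} = \left(-1\right)^{2} = 1$)
$Z{\left(f \right)} = f^{2}$ ($Z{\left(f \right)} = 1 f^{2} = f^{2}$)
$V{\left(n,A \right)} = A n$
$Z{\left(-19 \right)} - V{\left(-8,1 \left(-3\right) \right)} = \left(-19\right)^{2} - 1 \left(-3\right) \left(-8\right) = 361 - \left(-3\right) \left(-8\right) = 361 - 24 = 337$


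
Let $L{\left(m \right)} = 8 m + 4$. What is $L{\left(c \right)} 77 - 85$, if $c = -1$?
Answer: $-393$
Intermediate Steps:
$L{\left(m \right)} = 4 + 8 m$
$L{\left(c \right)} 77 - 85 = \left(4 + 8 \left(-1\right)\right) 77 - 85 = \left(4 - 8\right) 77 - 85 = \left(-4\right) 77 - 85 = -308 - 85 = -393$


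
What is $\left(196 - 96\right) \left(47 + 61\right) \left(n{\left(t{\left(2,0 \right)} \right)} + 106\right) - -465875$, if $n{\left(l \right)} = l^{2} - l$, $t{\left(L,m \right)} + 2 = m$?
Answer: $1675475$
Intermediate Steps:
$t{\left(L,m \right)} = -2 + m$
$\left(196 - 96\right) \left(47 + 61\right) \left(n{\left(t{\left(2,0 \right)} \right)} + 106\right) - -465875 = \left(196 - 96\right) \left(47 + 61\right) \left(\left(-2 + 0\right) \left(-1 + \left(-2 + 0\right)\right) + 106\right) - -465875 = 100 \cdot 108 \left(- 2 \left(-1 - 2\right) + 106\right) + 465875 = 100 \cdot 108 \left(\left(-2\right) \left(-3\right) + 106\right) + 465875 = 100 \cdot 108 \left(6 + 106\right) + 465875 = 100 \cdot 108 \cdot 112 + 465875 = 100 \cdot 12096 + 465875 = 1209600 + 465875 = 1675475$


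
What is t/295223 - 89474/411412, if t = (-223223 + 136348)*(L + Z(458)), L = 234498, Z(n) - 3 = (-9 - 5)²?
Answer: -4194214938890101/60729142438 ≈ -69064.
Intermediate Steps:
Z(n) = 199 (Z(n) = 3 + (-9 - 5)² = 3 + (-14)² = 3 + 196 = 199)
t = -20389301875 (t = (-223223 + 136348)*(234498 + 199) = -86875*234697 = -20389301875)
t/295223 - 89474/411412 = -20389301875/295223 - 89474/411412 = -20389301875*1/295223 - 89474*1/411412 = -20389301875/295223 - 44737/205706 = -4194214938890101/60729142438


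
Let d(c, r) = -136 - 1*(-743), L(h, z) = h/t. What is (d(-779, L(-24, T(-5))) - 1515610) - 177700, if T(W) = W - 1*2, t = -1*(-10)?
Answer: -1692703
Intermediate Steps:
t = 10
T(W) = -2 + W (T(W) = W - 2 = -2 + W)
L(h, z) = h/10
d(c, r) = 607 (d(c, r) = -136 + 743 = 607)
(d(-779, L(-24, T(-5))) - 1515610) - 177700 = (607 - 1515610) - 177700 = -1515003 - 177700 = -1692703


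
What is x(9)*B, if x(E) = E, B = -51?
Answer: -459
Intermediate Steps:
x(9)*B = 9*(-51) = -459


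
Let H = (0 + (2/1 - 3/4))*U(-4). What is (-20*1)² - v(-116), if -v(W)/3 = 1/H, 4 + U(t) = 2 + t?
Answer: 1998/5 ≈ 399.60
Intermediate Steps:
U(t) = -2 + t (U(t) = -4 + (2 + t) = -2 + t)
H = -15/2 (H = (0 + (2/1 - 3/4))*(-2 - 4) = (0 + (2*1 - 3*¼))*(-6) = (0 + (2 - ¾))*(-6) = (0 + 5/4)*(-6) = (5/4)*(-6) = -15/2 ≈ -7.5000)
v(W) = ⅖ (v(W) = -3/(-15/2) = -3*(-2/15) = ⅖)
(-20*1)² - v(-116) = (-20*1)² - 1*⅖ = (-20)² - ⅖ = 400 - ⅖ = 1998/5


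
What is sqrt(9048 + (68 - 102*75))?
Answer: sqrt(1466) ≈ 38.288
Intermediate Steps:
sqrt(9048 + (68 - 102*75)) = sqrt(9048 + (68 - 7650)) = sqrt(9048 - 7582) = sqrt(1466)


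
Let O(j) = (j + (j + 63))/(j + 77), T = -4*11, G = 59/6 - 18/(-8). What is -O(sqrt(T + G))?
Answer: 2*(-sqrt(1149) + 189*I)/(sqrt(1149) - 462*I) ≈ -0.82451 - 0.086246*I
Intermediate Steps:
G = 145/12 (G = 59*(1/6) - 18*(-1/8) = 59/6 + 9/4 = 145/12 ≈ 12.083)
T = -44
O(j) = (63 + 2*j)/(77 + j) (O(j) = (j + (63 + j))/(77 + j) = (63 + 2*j)/(77 + j))
-O(sqrt(T + G)) = -(63 + 2*sqrt(-44 + 145/12))/(77 + sqrt(-44 + 145/12)) = -(63 + 2*sqrt(-383/12))/(77 + sqrt(-383/12)) = -(63 + 2*(I*sqrt(1149)/6))/(77 + I*sqrt(1149)/6) = -(63 + I*sqrt(1149)/3)/(77 + I*sqrt(1149)/6)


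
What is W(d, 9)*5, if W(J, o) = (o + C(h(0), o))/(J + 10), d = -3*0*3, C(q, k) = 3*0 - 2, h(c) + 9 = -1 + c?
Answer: 7/2 ≈ 3.5000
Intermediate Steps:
h(c) = -10 + c (h(c) = -9 + (-1 + c) = -10 + c)
C(q, k) = -2 (C(q, k) = 0 - 2 = -2)
d = 0 (d = 0*3 = 0)
W(J, o) = (-2 + o)/(10 + J) (W(J, o) = (o - 2)/(J + 10) = (-2 + o)/(10 + J))
W(d, 9)*5 = ((-2 + 9)/(10 + 0))*5 = (7/10)*5 = 7/2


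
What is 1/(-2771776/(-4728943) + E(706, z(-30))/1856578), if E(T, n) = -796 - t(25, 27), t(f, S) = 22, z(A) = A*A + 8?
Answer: 4389825768527/2571075033577 ≈ 1.7074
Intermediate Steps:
z(A) = 8 + A**2 (z(A) = A**2 + 8 = 8 + A**2)
E(T, n) = -818 (E(T, n) = -796 - 1*22 = -796 - 22 = -818)
1/(-2771776/(-4728943) + E(706, z(-30))/1856578) = 1/(-2771776/(-4728943) - 818/1856578) = 1/(-2771776*(-1/4728943) - 818*1/1856578) = 1/(2771776/4728943 - 409/928289) = 1/(2571075033577/4389825768527) = 4389825768527/2571075033577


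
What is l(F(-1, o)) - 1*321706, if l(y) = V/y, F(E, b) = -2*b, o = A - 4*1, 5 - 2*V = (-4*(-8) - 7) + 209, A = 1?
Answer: -3860701/12 ≈ -3.2173e+5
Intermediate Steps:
V = -229/2 (V = 5/2 - ((-4*(-8) - 7) + 209)/2 = 5/2 - ((32 - 7) + 209)/2 = 5/2 - (25 + 209)/2 = 5/2 - 1/2*234 = 5/2 - 117 = -229/2 ≈ -114.50)
o = -3 (o = 1 - 4*1 = 1 - 4 = -3)
l(y) = -229/(2*y)
l(F(-1, o)) - 1*321706 = -229/(2*((-2*(-3)))) - 1*321706 = -229/2/6 - 321706 = -229/2*1/6 - 321706 = -229/12 - 321706 = -3860701/12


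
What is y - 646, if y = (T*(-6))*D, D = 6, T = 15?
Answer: -1186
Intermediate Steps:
y = -540 (y = (15*(-6))*6 = -90*6 = -540)
y - 646 = -540 - 646 = -1186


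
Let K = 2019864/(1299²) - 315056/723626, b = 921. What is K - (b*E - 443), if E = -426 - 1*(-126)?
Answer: 56319534206640121/203507872671 ≈ 2.7674e+5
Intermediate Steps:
E = -300 (E = -426 + 126 = -300)
K = 155000049568/203507872671 (K = 2019864/1687401 - 315056*1/723626 = 2019864*(1/1687401) - 157528/361813 = 673288/562467 - 157528/361813 = 155000049568/203507872671 ≈ 0.76164)
K - (b*E - 443) = 155000049568/203507872671 - (921*(-300) - 443) = 155000049568/203507872671 - (-276300 - 443) = 155000049568/203507872671 - 1*(-276743) = 155000049568/203507872671 + 276743 = 56319534206640121/203507872671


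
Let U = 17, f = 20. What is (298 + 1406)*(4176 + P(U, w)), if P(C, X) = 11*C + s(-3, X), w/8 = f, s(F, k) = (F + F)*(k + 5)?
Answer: 5747592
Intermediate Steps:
s(F, k) = 2*F*(5 + k) (s(F, k) = (2*F)*(5 + k) = 2*F*(5 + k))
w = 160 (w = 8*20 = 160)
P(C, X) = -30 - 6*X + 11*C (P(C, X) = 11*C + 2*(-3)*(5 + X) = 11*C + (-30 - 6*X) = -30 - 6*X + 11*C)
(298 + 1406)*(4176 + P(U, w)) = (298 + 1406)*(4176 + (-30 - 6*160 + 11*17)) = 1704*(4176 + (-30 - 960 + 187)) = 1704*(4176 - 803) = 1704*3373 = 5747592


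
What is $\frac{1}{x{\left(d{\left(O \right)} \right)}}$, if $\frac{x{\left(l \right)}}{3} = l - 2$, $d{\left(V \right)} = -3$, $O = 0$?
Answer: $- \frac{1}{15} \approx -0.066667$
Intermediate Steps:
$x{\left(l \right)} = -6 + 3 l$ ($x{\left(l \right)} = 3 \left(l - 2\right) = 3 \left(-2 + l\right) = -6 + 3 l$)
$\frac{1}{x{\left(d{\left(O \right)} \right)}} = \frac{1}{-6 + 3 \left(-3\right)} = \frac{1}{-6 - 9} = \frac{1}{-15} = - \frac{1}{15}$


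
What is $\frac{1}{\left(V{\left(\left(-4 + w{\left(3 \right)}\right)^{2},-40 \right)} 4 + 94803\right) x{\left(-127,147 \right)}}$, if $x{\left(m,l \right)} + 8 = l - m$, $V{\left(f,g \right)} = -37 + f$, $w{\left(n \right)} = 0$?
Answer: $\frac{1}{25195254} \approx 3.969 \cdot 10^{-8}$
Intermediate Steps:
$x{\left(m,l \right)} = -8 + l - m$ ($x{\left(m,l \right)} = -8 + \left(l - m\right) = -8 + l - m$)
$\frac{1}{\left(V{\left(\left(-4 + w{\left(3 \right)}\right)^{2},-40 \right)} 4 + 94803\right) x{\left(-127,147 \right)}} = \frac{1}{\left(\left(-37 + \left(-4 + 0\right)^{2}\right) 4 + 94803\right) \left(-8 + 147 - -127\right)} = \frac{1}{\left(\left(-37 + \left(-4\right)^{2}\right) 4 + 94803\right) \left(-8 + 147 + 127\right)} = \frac{1}{\left(\left(-37 + 16\right) 4 + 94803\right) 266} = \frac{1}{\left(-21\right) 4 + 94803} \cdot \frac{1}{266} = \frac{1}{-84 + 94803} \cdot \frac{1}{266} = \frac{1}{94719} \cdot \frac{1}{266} = \frac{1}{25195254}$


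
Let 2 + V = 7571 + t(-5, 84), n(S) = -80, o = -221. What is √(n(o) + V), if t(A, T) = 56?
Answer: √7545 ≈ 86.862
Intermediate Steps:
V = 7625 (V = -2 + (7571 + 56) = -2 + 7627 = 7625)
√(n(o) + V) = √(-80 + 7625) = √7545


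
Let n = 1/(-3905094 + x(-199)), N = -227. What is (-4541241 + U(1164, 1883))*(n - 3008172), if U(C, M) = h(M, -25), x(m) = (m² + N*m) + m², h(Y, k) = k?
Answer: 51648059067080416954/3780719 ≈ 1.3661e+13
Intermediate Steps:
x(m) = -227*m + 2*m² (x(m) = (m² - 227*m) + m² = -227*m + 2*m²)
n = -1/3780719 (n = 1/(-3905094 - 199*(-227 + 2*(-199))) = 1/(-3905094 - 199*(-227 - 398)) = 1/(-3905094 - 199*(-625)) = 1/(-3905094 + 124375) = 1/(-3780719) = -1/3780719 ≈ -2.6450e-7)
U(C, M) = -25
(-4541241 + U(1164, 1883))*(n - 3008172) = (-4541241 - 25)*(-1/3780719 - 3008172) = -4541266*(-11373053035669/3780719) = 51648059067080416954/3780719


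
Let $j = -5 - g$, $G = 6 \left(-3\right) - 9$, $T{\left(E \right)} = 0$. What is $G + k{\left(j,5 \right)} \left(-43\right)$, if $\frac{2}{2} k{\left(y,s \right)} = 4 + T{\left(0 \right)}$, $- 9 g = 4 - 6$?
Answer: $-199$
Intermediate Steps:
$g = \frac{2}{9}$ ($g = - \frac{4 - 6}{9} = \left(- \frac{1}{9}\right) \left(-2\right) = \frac{2}{9} \approx 0.22222$)
$G = -27$ ($G = -18 - 9 = -27$)
$j = - \frac{47}{9}$ ($j = -5 - \frac{2}{9} = - \frac{47}{9} \approx -5.2222$)
$k{\left(y,s \right)} = 4$ ($k{\left(y,s \right)} = 4 + 0 = 4$)
$G + k{\left(j,5 \right)} \left(-43\right) = -27 + 4 \left(-43\right) = -27 - 172 = -199$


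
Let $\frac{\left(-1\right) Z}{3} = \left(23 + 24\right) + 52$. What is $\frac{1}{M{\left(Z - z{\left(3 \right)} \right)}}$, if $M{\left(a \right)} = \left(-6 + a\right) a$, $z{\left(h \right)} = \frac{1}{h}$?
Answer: $\frac{9}{811720} \approx 1.1088 \cdot 10^{-5}$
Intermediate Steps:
$Z = -297$ ($Z = - 3 \left(\left(23 + 24\right) + 52\right) = - 3 \left(47 + 52\right) = \left(-3\right) 99 = -297$)
$M{\left(a \right)} = a \left(-6 + a\right)$
$\frac{1}{M{\left(Z - z{\left(3 \right)} \right)}} = \frac{1}{\left(-297 - \frac{1}{3}\right) \left(-6 - \frac{892}{3}\right)} = \frac{1}{\left(- \frac{892}{3}\right) \left(-6 - \frac{892}{3}\right)} = \frac{1}{\left(- \frac{892}{3}\right) \left(- \frac{910}{3}\right)} = \frac{1}{\frac{811720}{9}} = \frac{9}{811720}$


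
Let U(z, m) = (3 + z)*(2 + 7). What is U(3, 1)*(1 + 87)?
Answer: 4752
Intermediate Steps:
U(z, m) = 27 + 9*z (U(z, m) = (3 + z)*9 = 27 + 9*z)
U(3, 1)*(1 + 87) = (27 + 9*3)*(1 + 87) = (27 + 27)*88 = 54*88 = 4752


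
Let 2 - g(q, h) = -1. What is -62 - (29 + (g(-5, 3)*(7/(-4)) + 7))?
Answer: -371/4 ≈ -92.750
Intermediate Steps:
g(q, h) = 3 (g(q, h) = 2 - 1*(-1) = 2 + 1 = 3)
-62 - (29 + (g(-5, 3)*(7/(-4)) + 7)) = -62 - (29 + (3*(7/(-4)) + 7)) = -62 - (29 + (3*(7*(-¼)) + 7)) = -62 - (29 + (3*(-7/4) + 7)) = -62 - (29 + (-21/4 + 7)) = -62 - (29 + 7/4) = -62 - 1*123/4 = -62 - 123/4 = -371/4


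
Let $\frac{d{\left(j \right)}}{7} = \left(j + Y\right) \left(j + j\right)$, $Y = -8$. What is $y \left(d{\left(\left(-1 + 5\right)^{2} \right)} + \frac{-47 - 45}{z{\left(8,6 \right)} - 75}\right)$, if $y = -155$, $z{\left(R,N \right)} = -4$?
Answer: $- \frac{21957300}{79} \approx -2.7794 \cdot 10^{5}$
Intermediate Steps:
$d{\left(j \right)} = 14 j \left(-8 + j\right)$ ($d{\left(j \right)} = 7 \left(j - 8\right) \left(j + j\right) = 7 \left(-8 + j\right) 2 j = 7 \cdot 2 j \left(-8 + j\right) = 14 j \left(-8 + j\right)$)
$y \left(d{\left(\left(-1 + 5\right)^{2} \right)} + \frac{-47 - 45}{z{\left(8,6 \right)} - 75}\right) = - 155 \left(14 \left(-1 + 5\right)^{2} \left(-8 + \left(-1 + 5\right)^{2}\right) + \frac{-47 - 45}{-4 - 75}\right) = - 155 \left(14 \cdot 4^{2} \left(-8 + 4^{2}\right) - \frac{92}{-79}\right) = - 155 \left(14 \cdot 16 \left(-8 + 16\right) - - \frac{92}{79}\right) = - 155 \left(14 \cdot 16 \cdot 8 + \frac{92}{79}\right) = - 155 \left(1792 + \frac{92}{79}\right) = \left(-155\right) \frac{141660}{79} = - \frac{21957300}{79}$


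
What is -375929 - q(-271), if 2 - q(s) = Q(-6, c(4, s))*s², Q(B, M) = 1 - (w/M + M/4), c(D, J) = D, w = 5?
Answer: -1870929/4 ≈ -4.6773e+5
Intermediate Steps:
Q(B, M) = 1 - 5/M - M/4 (Q(B, M) = 1 - (5/M + M/4) = 1 + (-5/M - M/4) = 1 - 5/M - M/4)
q(s) = 2 + 5*s²/4 (q(s) = 2 - (1 - 5/4 - ¼*4)*s² = 2 - (1 - 5*¼ - 1)*s² = 2 - (1 - 5/4 - 1)*s² = 2 - (-5)*s²/4 = 2 + 5*s²/4)
-375929 - q(-271) = -375929 - (2 + (5/4)*(-271)²) = -375929 - (2 + (5/4)*73441) = -375929 - (2 + 367205/4) = -375929 - 1*367213/4 = -375929 - 367213/4 = -1870929/4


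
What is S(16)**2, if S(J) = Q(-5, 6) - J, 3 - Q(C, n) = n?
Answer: 361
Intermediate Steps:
Q(C, n) = 3 - n
S(J) = -3 - J (S(J) = (3 - 1*6) - J = (3 - 6) - J = -3 - J)
S(16)**2 = (-3 - 1*16)**2 = (-3 - 16)**2 = (-19)**2 = 361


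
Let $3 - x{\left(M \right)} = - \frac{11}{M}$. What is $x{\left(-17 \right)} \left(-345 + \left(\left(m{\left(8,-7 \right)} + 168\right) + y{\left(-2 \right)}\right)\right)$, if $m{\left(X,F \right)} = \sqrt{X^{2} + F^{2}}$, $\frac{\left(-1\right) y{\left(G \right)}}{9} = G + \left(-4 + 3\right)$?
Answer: $- \frac{6000}{17} + \frac{40 \sqrt{113}}{17} \approx -327.93$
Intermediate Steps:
$x{\left(M \right)} = 3 + \frac{11}{M}$ ($x{\left(M \right)} = 3 - - \frac{11}{M} = 3 + \frac{11}{M}$)
$y{\left(G \right)} = 9 - 9 G$ ($y{\left(G \right)} = - 9 \left(G + \left(-4 + 3\right)\right) = - 9 \left(G - 1\right) = - 9 \left(-1 + G\right) = 9 - 9 G$)
$m{\left(X,F \right)} = \sqrt{F^{2} + X^{2}}$
$x{\left(-17 \right)} \left(-345 + \left(\left(m{\left(8,-7 \right)} + 168\right) + y{\left(-2 \right)}\right)\right) = \left(3 + \frac{11}{-17}\right) \left(-345 + \left(\left(\sqrt{\left(-7\right)^{2} + 8^{2}} + 168\right) + \left(9 - -18\right)\right)\right) = \left(3 + 11 \left(- \frac{1}{17}\right)\right) \left(-345 + \left(\left(\sqrt{49 + 64} + 168\right) + \left(9 + 18\right)\right)\right) = \left(3 - \frac{11}{17}\right) \left(-345 + \left(\left(\sqrt{113} + 168\right) + 27\right)\right) = \frac{40 \left(-345 + \left(\left(168 + \sqrt{113}\right) + 27\right)\right)}{17} = \frac{40 \left(-345 + \left(195 + \sqrt{113}\right)\right)}{17} = \frac{40 \left(-150 + \sqrt{113}\right)}{17} = - \frac{6000}{17} + \frac{40 \sqrt{113}}{17}$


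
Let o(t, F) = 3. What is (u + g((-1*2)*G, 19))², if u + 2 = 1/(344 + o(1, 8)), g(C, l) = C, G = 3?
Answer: 7700625/120409 ≈ 63.954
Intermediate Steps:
u = -693/347 (u = -2 + 1/(344 + 3) = -2 + 1/347 = -693/347 ≈ -1.9971)
(u + g((-1*2)*G, 19))² = (-693/347 - 1*2*3)² = (-693/347 - 2*3)² = (-693/347 - 6)² = (-2775/347)² = 7700625/120409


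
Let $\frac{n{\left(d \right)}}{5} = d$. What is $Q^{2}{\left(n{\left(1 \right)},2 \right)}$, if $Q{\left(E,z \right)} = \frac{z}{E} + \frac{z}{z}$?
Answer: $\frac{49}{25} \approx 1.96$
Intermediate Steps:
$n{\left(d \right)} = 5 d$
$Q{\left(E,z \right)} = 1 + \frac{z}{E}$ ($Q{\left(E,z \right)} = \frac{z}{E} + 1 = 1 + \frac{z}{E}$)
$Q^{2}{\left(n{\left(1 \right)},2 \right)} = \left(\frac{5 \cdot 1 + 2}{5 \cdot 1}\right)^{2} = \left(\frac{5 + 2}{5}\right)^{2} = \left(\frac{1}{5} \cdot 7\right)^{2} = \left(\frac{7}{5}\right)^{2} = \frac{49}{25}$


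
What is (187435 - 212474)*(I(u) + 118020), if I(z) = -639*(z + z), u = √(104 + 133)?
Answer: -2955102780 + 31999842*√237 ≈ -2.4625e+9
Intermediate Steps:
u = √237 ≈ 15.395
I(z) = -1278*z
(187435 - 212474)*(I(u) + 118020) = (187435 - 212474)*(-1278*√237 + 118020) = -25039*(118020 - 1278*√237) = -2955102780 + 31999842*√237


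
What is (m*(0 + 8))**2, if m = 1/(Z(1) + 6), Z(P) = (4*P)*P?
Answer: 16/25 ≈ 0.64000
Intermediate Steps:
Z(P) = 4*P**2
m = 1/10 (m = 1/(4*1**2 + 6) = 1/(4*1 + 6) = 1/(4 + 6) = 1/10 ≈ 0.10000)
(m*(0 + 8))**2 = ((0 + 8)/10)**2 = ((1/10)*8)**2 = (4/5)**2 = 16/25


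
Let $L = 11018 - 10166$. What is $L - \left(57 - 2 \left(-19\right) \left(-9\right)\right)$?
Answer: $1137$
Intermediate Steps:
$L = 852$ ($L = 11018 - 10166 = 852$)
$L - \left(57 - 2 \left(-19\right) \left(-9\right)\right) = 852 - \left(57 - 2 \left(-19\right) \left(-9\right)\right) = 852 - -285 = 852 + \left(-57 + 342\right) = 852 + 285 = 1137$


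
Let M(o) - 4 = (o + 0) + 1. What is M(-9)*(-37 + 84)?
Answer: -188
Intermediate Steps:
M(o) = 5 + o (M(o) = 4 + ((o + 0) + 1) = 4 + (o + 1) = 4 + (1 + o) = 5 + o)
M(-9)*(-37 + 84) = (5 - 9)*(-37 + 84) = -4*47 = -188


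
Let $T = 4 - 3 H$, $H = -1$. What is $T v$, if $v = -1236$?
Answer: $-8652$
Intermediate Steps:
$T = 7$ ($T = 4 - -3 = 4 + 3 = 7$)
$T v = 7 \left(-1236\right) = -8652$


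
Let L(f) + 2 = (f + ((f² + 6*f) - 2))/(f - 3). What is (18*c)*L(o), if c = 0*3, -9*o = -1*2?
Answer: 0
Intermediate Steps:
o = 2/9 (o = -(-1)*2/9 = -⅑*(-2) = 2/9 ≈ 0.22222)
c = 0
L(f) = -2 + (-2 + f² + 7*f)/(-3 + f) (L(f) = -2 + (f + ((f² + 6*f) - 2))/(f - 3) = -2 + (f + (-2 + f² + 6*f))/(-3 + f) = -2 + (-2 + f² + 7*f)/(-3 + f))
(18*c)*L(o) = (18*0)*((4 + (2/9)² + 5*(2/9))/(-3 + 2/9)) = 0*((4 + 4/81 + 10/9)/(-25/9)) = 0*(-9/25*418/81) = 0*(-418/225) = 0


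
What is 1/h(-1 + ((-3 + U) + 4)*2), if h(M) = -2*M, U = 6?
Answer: -1/26 ≈ -0.038462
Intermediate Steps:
1/h(-1 + ((-3 + U) + 4)*2) = 1/(-2*(-1 + ((-3 + 6) + 4)*2)) = 1/(-2*(-1 + (3 + 4)*2)) = 1/(-2*(-1 + 7*2)) = 1/(-2*(-1 + 14)) = 1/(-2*13) = 1/(-26) = -1/26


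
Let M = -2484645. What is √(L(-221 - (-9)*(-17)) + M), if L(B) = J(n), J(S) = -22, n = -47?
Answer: I*√2484667 ≈ 1576.3*I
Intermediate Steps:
L(B) = -22
√(L(-221 - (-9)*(-17)) + M) = √(-22 - 2484645) = √(-2484667) = I*√2484667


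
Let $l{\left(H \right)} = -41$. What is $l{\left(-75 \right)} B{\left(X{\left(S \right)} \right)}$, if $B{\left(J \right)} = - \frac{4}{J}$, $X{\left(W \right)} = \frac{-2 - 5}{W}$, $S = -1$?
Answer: $\frac{164}{7} \approx 23.429$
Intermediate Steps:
$X{\left(W \right)} = - \frac{7}{W}$ ($X{\left(W \right)} = \frac{-2 - 5}{W} = - \frac{7}{W}$)
$l{\left(-75 \right)} B{\left(X{\left(S \right)} \right)} = - 41 \left(- \frac{4}{\left(-7\right) \frac{1}{-1}}\right) = - 41 \left(- \frac{4}{\left(-7\right) \left(-1\right)}\right) = - 41 \left(- \frac{4}{7}\right) = - 41 \left(\left(-4\right) \frac{1}{7}\right) = \left(-41\right) \left(- \frac{4}{7}\right) = \frac{164}{7}$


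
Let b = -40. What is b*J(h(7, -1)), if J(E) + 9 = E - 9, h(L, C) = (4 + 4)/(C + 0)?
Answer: 1040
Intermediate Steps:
h(L, C) = 8/C
J(E) = -18 + E (J(E) = -9 + (E - 9) = -9 + (-9 + E) = -18 + E)
b*J(h(7, -1)) = -40*(-18 + 8/(-1)) = -40*(-18 + 8*(-1)) = -40*(-18 - 8) = -40*(-26) = 1040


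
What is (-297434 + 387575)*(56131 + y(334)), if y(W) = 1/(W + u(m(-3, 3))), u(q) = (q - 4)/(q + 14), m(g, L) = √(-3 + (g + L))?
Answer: 112144606345236222/22164259 - 1622538*I*√3/22164259 ≈ 5.0597e+9 - 0.1268*I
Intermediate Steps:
m(g, L) = √(-3 + L + g) (m(g, L) = √(-3 + (L + g)) = √(-3 + L + g))
u(q) = (-4 + q)/(14 + q)
y(W) = 1/(W + (-4 + I*√3)/(14 + I*√3)) (y(W) = 1/(W + (-4 + √(-3 + 3 - 3))/(14 + √(-3 + 3 - 3))) = 1/(W + (-4 + √(-3))/(14 + √(-3))) = 1/(W + (-4 + I*√3)/(14 + I*√3)))
(-297434 + 387575)*(56131 + y(334)) = (-297434 + 387575)*(56131 + (14 + I*√3)/(-4 + I*√3 + 334*(14 + I*√3))) = 90141*(56131 + (14 + I*√3)/(-4 + I*√3 + (4676 + 334*I*√3))) = 90141*(56131 + (14 + I*√3)/(4672 + 335*I*√3)) = 5059704471 + 90141*(14 + I*√3)/(4672 + 335*I*√3)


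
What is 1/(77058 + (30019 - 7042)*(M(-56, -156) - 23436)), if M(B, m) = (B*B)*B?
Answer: -1/4573540746 ≈ -2.1865e-10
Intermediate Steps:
M(B, m) = B³ (M(B, m) = B²*B = B³)
1/(77058 + (30019 - 7042)*(M(-56, -156) - 23436)) = 1/(77058 + (30019 - 7042)*((-56)³ - 23436)) = 1/(77058 + 22977*(-175616 - 23436)) = 1/(77058 + 22977*(-199052)) = 1/(77058 - 4573617804) = 1/(-4573540746) = -1/4573540746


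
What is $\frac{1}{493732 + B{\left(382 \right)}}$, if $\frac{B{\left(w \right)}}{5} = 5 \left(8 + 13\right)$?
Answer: $\frac{1}{494257} \approx 2.0232 \cdot 10^{-6}$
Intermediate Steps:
$B{\left(w \right)} = 525$ ($B{\left(w \right)} = 5 \cdot 5 \left(8 + 13\right) = 5 \cdot 5 \cdot 21 = 5 \cdot 105 = 525$)
$\frac{1}{493732 + B{\left(382 \right)}} = \frac{1}{493732 + 525} = \frac{1}{494257}$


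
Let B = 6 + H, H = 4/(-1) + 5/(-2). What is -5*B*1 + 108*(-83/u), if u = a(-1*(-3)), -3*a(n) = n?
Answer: 17933/2 ≈ 8966.5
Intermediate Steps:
H = -13/2 (H = 4*(-1) + 5*(-1/2) = -4 - 5/2 = -13/2 ≈ -6.5000)
B = -1/2 (B = 6 - 13/2 = -1/2 ≈ -0.50000)
a(n) = -n/3
u = -1 (u = -(-1)*(-3)/3 = -1/3*3 = -1)
-5*B*1 + 108*(-83/u) = -5*(-1/2)*1 + 108*(-83/(-1)) = (5/2)*1 + 108*(-83*(-1)) = 5/2 + 108*83 = 5/2 + 8964 = 17933/2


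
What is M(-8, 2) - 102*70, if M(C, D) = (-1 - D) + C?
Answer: -7151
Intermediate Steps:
M(C, D) = -1 + C - D
M(-8, 2) - 102*70 = (-1 - 8 - 1*2) - 102*70 = (-1 - 8 - 2) - 7140 = -11 - 7140 = -7151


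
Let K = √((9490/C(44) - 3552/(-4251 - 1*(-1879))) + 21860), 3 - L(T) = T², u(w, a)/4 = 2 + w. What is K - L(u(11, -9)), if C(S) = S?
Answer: 2701 + √3757494321526/13046 ≈ 2849.6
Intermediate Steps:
u(w, a) = 8 + 4*w (u(w, a) = 4*(2 + w) = 8 + 4*w)
L(T) = 3 - T²
K = √3757494321526/13046 (K = √((9490/44 - 3552/(-4251 - 1*(-1879))) + 21860) = √((9490*(1/44) - 3552/(-4251 + 1879)) + 21860) = √((4745/22 - 3552/(-2372)) + 21860) = √((4745/22 - 3552*(-1/2372)) + 21860) = √((4745/22 + 888/593) + 21860) = √(2833321/13046 + 21860) = √(288018881/13046) = √3757494321526/13046 ≈ 148.58)
K - L(u(11, -9)) = √3757494321526/13046 - (3 - (8 + 4*11)²) = √3757494321526/13046 - (3 - (8 + 44)²) = √3757494321526/13046 - (3 - 1*52²) = √3757494321526/13046 - (3 - 1*2704) = √3757494321526/13046 - (3 - 2704) = √3757494321526/13046 - 1*(-2701) = √3757494321526/13046 + 2701 = 2701 + √3757494321526/13046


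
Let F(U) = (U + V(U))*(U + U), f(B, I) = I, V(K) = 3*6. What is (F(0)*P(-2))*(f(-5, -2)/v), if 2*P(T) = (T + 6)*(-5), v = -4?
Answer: 0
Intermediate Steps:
V(K) = 18
F(U) = 2*U*(18 + U) (F(U) = (U + 18)*(U + U) = (18 + U)*(2*U) = 2*U*(18 + U))
P(T) = -15 - 5*T/2 (P(T) = ((T + 6)*(-5))/2 = ((6 + T)*(-5))/2 = (-30 - 5*T)/2 = -15 - 5*T/2)
(F(0)*P(-2))*(f(-5, -2)/v) = ((2*0*(18 + 0))*(-15 - 5/2*(-2)))*(-2/(-4)) = ((2*0*18)*(-15 + 5))*(-2*(-¼)) = (0*(-10))*(½) = 0*(½) = 0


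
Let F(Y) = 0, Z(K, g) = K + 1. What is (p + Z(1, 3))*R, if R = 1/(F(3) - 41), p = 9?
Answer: -11/41 ≈ -0.26829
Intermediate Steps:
Z(K, g) = 1 + K
R = -1/41 (R = 1/(0 - 41) = 1/(-41) = -1/41 ≈ -0.024390)
(p + Z(1, 3))*R = (9 + (1 + 1))*(-1/41) = (9 + 2)*(-1/41) = 11*(-1/41) = -11/41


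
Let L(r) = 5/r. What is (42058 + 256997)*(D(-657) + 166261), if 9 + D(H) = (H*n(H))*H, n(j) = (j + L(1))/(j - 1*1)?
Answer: 58439677914510/329 ≈ 1.7763e+11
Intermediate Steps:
n(j) = (5 + j)/(-1 + j) (n(j) = (j + 5/1)/(j - 1*1) = (j + 5*1)/(j - 1) = (j + 5)/(-1 + j) = (5 + j)/(-1 + j))
D(H) = -9 + H²*(5 + H)/(-1 + H) (D(H) = -9 + (H*((5 + H)/(-1 + H)))*H = -9 + (H*(5 + H)/(-1 + H))*H = -9 + H²*(5 + H)/(-1 + H))
(42058 + 256997)*(D(-657) + 166261) = (42058 + 256997)*((9 - 9*(-657) + (-657)²*(5 - 657))/(-1 - 657) + 166261) = 299055*((9 + 5913 + 431649*(-652))/(-658) + 166261) = 299055*(-(9 + 5913 - 281435148)/658 + 166261) = 299055*(-1/658*(-281429226) + 166261) = 299055*(140714613/329 + 166261) = 299055*(195414482/329) = 58439677914510/329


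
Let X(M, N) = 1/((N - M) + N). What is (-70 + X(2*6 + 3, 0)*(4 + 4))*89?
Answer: -94162/15 ≈ -6277.5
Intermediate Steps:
X(M, N) = 1/(-M + 2*N)
(-70 + X(2*6 + 3, 0)*(4 + 4))*89 = (-70 + (-1/((2*6 + 3) - 2*0))*(4 + 4))*89 = (-70 - 1/((12 + 3) + 0)*8)*89 = (-70 - 1/(15 + 0)*8)*89 = (-70 - 1/15*8)*89 = (-70 - 8/15)*89 = -1058/15*89 = -94162/15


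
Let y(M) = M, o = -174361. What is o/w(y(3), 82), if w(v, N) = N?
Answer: -174361/82 ≈ -2126.4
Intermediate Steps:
o/w(y(3), 82) = -174361/82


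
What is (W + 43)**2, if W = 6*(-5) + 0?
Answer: 169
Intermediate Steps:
W = -30 (W = -30 + 0 = -30)
(W + 43)**2 = (-30 + 43)**2 = 13**2 = 169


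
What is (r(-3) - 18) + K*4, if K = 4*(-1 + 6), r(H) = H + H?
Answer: 56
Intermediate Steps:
r(H) = 2*H
K = 20 (K = 4*5 = 20)
(r(-3) - 18) + K*4 = (2*(-3) - 18) + 20*4 = (-6 - 18) + 80 = -24 + 80 = 56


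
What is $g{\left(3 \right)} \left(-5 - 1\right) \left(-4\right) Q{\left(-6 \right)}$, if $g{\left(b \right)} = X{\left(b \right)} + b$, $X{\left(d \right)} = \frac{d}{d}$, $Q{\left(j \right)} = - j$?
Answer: $576$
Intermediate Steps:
$X{\left(d \right)} = 1$
$g{\left(b \right)} = 1 + b$
$g{\left(3 \right)} \left(-5 - 1\right) \left(-4\right) Q{\left(-6 \right)} = \left(1 + 3\right) \left(-5 - 1\right) \left(-4\right) \left(\left(-1\right) \left(-6\right)\right) = 4 \left(\left(-6\right) \left(-4\right)\right) 6 = 4 \cdot 24 \cdot 6 = 96 \cdot 6 = 576$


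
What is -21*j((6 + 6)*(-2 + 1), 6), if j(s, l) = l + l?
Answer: -252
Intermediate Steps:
j(s, l) = 2*l
-21*j((6 + 6)*(-2 + 1), 6) = -42*6 = -21*12 = -252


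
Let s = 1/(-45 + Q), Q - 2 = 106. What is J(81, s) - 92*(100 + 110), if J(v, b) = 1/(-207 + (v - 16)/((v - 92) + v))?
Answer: -55738214/2885 ≈ -19320.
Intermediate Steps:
Q = 108 (Q = 2 + 106 = 108)
s = 1/63 (s = 1/(-45 + 108) = 1/63 ≈ 0.015873)
J(v, b) = 1/(-207 + (-16 + v)/(-92 + 2*v)) (J(v, b) = 1/(-207 + (-16 + v)/((-92 + v) + v)) = 1/(-207 + (-16 + v)/(-92 + 2*v)))
J(81, s) - 92*(100 + 110) = 2*(46 - 1*81)/(-19028 + 413*81) - 92*(100 + 110) = 2*(46 - 81)/(-19028 + 33453) - 92*210 = 2*(-35)/14425 - 19320 = 2*(1/14425)*(-35) - 19320 = -14/2885 - 19320 = -55738214/2885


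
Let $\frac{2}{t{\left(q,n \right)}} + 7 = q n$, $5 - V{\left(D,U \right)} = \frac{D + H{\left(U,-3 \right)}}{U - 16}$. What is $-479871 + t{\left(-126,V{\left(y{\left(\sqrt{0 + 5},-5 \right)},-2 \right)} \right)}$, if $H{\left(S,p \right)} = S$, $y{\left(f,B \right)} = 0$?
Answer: $- \frac{298959635}{623} \approx -4.7987 \cdot 10^{5}$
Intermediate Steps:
$V{\left(D,U \right)} = 5 - \frac{D + U}{-16 + U}$ ($V{\left(D,U \right)} = 5 - \frac{D + U}{U - 16} = 5 - \frac{D + U}{-16 + U}$)
$t{\left(q,n \right)} = \frac{2}{-7 + n q}$ ($t{\left(q,n \right)} = \frac{2}{-7 + q n} = \frac{2}{-7 + n q}$)
$-479871 + t{\left(-126,V{\left(y{\left(\sqrt{0 + 5},-5 \right)},-2 \right)} \right)} = -479871 + \frac{2}{-7 + \frac{-80 - 0 + 4 \left(-2\right)}{-16 - 2} \left(-126\right)} = -479871 + \frac{2}{-7 + \frac{-80 + 0 - 8}{-18} \left(-126\right)} = -479871 + \frac{2}{-7 + \left(- \frac{1}{18}\right) \left(-88\right) \left(-126\right)} = -479871 + \frac{2}{-7 + \frac{44}{9} \left(-126\right)} = -479871 + \frac{2}{-7 - 616} = -479871 + \frac{2}{-623} = -479871 + 2 \left(- \frac{1}{623}\right) = -479871 - \frac{2}{623} = - \frac{298959635}{623}$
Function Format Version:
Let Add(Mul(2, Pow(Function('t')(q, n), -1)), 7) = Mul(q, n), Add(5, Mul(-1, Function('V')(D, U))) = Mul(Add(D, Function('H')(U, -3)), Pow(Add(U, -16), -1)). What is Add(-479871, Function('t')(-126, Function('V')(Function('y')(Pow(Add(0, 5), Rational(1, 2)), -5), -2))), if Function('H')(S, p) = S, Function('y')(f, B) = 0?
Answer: Rational(-298959635, 623) ≈ -4.7987e+5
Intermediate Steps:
Function('V')(D, U) = Add(5, Mul(-1, Pow(Add(-16, U), -1), Add(D, U))) (Function('V')(D, U) = Add(5, Mul(-1, Mul(Add(D, U), Pow(Add(U, -16), -1)))) = Add(5, Mul(-1, Mul(Add(D, U), Pow(Add(-16, U), -1)))) = Add(5, Mul(-1, Mul(Pow(Add(-16, U), -1), Add(D, U)))) = Add(5, Mul(-1, Pow(Add(-16, U), -1), Add(D, U))))
Function('t')(q, n) = Mul(2, Pow(Add(-7, Mul(n, q)), -1)) (Function('t')(q, n) = Mul(2, Pow(Add(-7, Mul(q, n)), -1)) = Mul(2, Pow(Add(-7, Mul(n, q)), -1)))
Add(-479871, Function('t')(-126, Function('V')(Function('y')(Pow(Add(0, 5), Rational(1, 2)), -5), -2))) = Add(-479871, Mul(2, Pow(Add(-7, Mul(Mul(Pow(Add(-16, -2), -1), Add(-80, Mul(-1, 0), Mul(4, -2))), -126)), -1))) = Add(-479871, Mul(2, Pow(Add(-7, Mul(Mul(Pow(-18, -1), Add(-80, 0, -8)), -126)), -1))) = Add(-479871, Mul(2, Pow(Add(-7, Mul(Mul(Rational(-1, 18), -88), -126)), -1))) = Add(-479871, Mul(2, Pow(Add(-7, Mul(Rational(44, 9), -126)), -1))) = Add(-479871, Mul(2, Pow(Add(-7, -616), -1))) = Add(-479871, Mul(2, Pow(-623, -1))) = Add(-479871, Mul(2, Rational(-1, 623))) = Add(-479871, Rational(-2, 623)) = Rational(-298959635, 623)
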